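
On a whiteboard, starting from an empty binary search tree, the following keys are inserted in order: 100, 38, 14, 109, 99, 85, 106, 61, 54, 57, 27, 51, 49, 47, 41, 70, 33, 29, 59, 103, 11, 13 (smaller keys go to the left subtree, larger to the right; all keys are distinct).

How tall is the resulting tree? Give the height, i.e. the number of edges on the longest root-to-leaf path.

9

Resulting structure (node: left, right):
  100: L=38, R=109
  38: L=14, R=99
  14: L=11, R=27
  109: L=106, R=–
  99: L=85, R=–
  85: L=61, R=–
  106: L=103, R=–
  61: L=54, R=70
  54: L=51, R=57
  57: L=–, R=59
  27: L=–, R=33
  51: L=49, R=–
  49: L=47, R=–
  47: L=41, R=–
  41: L=–, R=–
  70: L=–, R=–
  33: L=29, R=–
  29: L=–, R=–
  59: L=–, R=–
  103: L=–, R=–
  11: L=–, R=13
  13: L=–, R=–

The deepest node is 41 at depth 9.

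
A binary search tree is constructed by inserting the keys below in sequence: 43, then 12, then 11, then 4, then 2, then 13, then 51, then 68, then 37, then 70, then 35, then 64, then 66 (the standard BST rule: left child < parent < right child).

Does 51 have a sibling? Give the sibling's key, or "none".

43: root
12: left child of 43 (depth 1)
11: left child of 12 (depth 2)
4: left child of 11 (depth 3)
2: left child of 4 (depth 4)
13: right child of 12 (depth 2)
51: right child of 43 (depth 1)
68: right child of 51 (depth 2)
37: right child of 13 (depth 3)
70: right child of 68 (depth 3)
35: left child of 37 (depth 4)
64: left child of 68 (depth 3)
66: right child of 64 (depth 4)

51's parent is 43; the other child of 43 is 12.

12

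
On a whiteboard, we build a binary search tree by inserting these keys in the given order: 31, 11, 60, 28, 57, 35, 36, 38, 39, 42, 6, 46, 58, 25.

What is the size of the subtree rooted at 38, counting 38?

4

31: root
11: left child of 31 (depth 1)
60: right child of 31 (depth 1)
28: right child of 11 (depth 2)
57: left child of 60 (depth 2)
35: left child of 57 (depth 3)
36: right child of 35 (depth 4)
38: right child of 36 (depth 5)
39: right child of 38 (depth 6)
42: right child of 39 (depth 7)
6: left child of 11 (depth 2)
46: right child of 42 (depth 8)
58: right child of 57 (depth 3)
25: left child of 28 (depth 3)

Subtree rooted at 38 contains: 38, 39, 42, 46 — 4 nodes.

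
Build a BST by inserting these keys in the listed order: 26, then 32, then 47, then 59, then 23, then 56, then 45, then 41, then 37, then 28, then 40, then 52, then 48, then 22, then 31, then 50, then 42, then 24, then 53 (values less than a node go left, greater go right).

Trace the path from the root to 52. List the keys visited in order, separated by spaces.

26 32 47 59 56 52

26: root
32: right child of 26 (depth 1)
47: right child of 32 (depth 2)
59: right child of 47 (depth 3)
23: left child of 26 (depth 1)
56: left child of 59 (depth 4)
45: left child of 47 (depth 3)
41: left child of 45 (depth 4)
37: left child of 41 (depth 5)
28: left child of 32 (depth 2)
40: right child of 37 (depth 6)
52: left child of 56 (depth 5)
48: left child of 52 (depth 6)
22: left child of 23 (depth 2)
31: right child of 28 (depth 3)
50: right child of 48 (depth 7)
42: right child of 41 (depth 5)
24: right child of 23 (depth 2)
53: right child of 52 (depth 6)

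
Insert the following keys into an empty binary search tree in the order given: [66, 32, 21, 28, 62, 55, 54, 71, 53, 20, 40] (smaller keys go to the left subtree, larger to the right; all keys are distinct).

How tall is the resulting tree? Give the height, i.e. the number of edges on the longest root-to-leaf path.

6

66: root
32: left child of 66 (depth 1)
21: left child of 32 (depth 2)
28: right child of 21 (depth 3)
62: right child of 32 (depth 2)
55: left child of 62 (depth 3)
54: left child of 55 (depth 4)
71: right child of 66 (depth 1)
53: left child of 54 (depth 5)
20: left child of 21 (depth 3)
40: left child of 53 (depth 6)

The deepest node is 40 at depth 6.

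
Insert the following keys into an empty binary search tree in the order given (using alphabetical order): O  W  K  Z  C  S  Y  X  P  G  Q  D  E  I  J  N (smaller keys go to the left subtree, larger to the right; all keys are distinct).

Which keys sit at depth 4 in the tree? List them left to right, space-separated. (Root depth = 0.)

D I Q X

Insert O: tree is empty, so O becomes the root.
Insert W: W > O → go right. Place as right child of O.
Insert K: K < O → go left. Place as left child of O.
Insert Z: Z > O → go right; Z > W → go right. Place as right child of W.
Insert C: C < O → go left; C < K → go left. Place as left child of K.
Insert S: S > O → go right; S < W → go left. Place as left child of W.
Insert Y: Y > O → go right; Y > W → go right; Y < Z → go left. Place as left child of Z.
Insert X: X > O → go right; X > W → go right; X < Z → go left; X < Y → go left. Place as left child of Y.
Insert P: P > O → go right; P < W → go left; P < S → go left. Place as left child of S.
Insert G: G < O → go left; G < K → go left; G > C → go right. Place as right child of C.
Insert Q: Q > O → go right; Q < W → go left; Q < S → go left; Q > P → go right. Place as right child of P.
Insert D: D < O → go left; D < K → go left; D > C → go right; D < G → go left. Place as left child of G.
Insert E: E < O → go left; E < K → go left; E > C → go right; E < G → go left; E > D → go right. Place as right child of D.
Insert I: I < O → go left; I < K → go left; I > C → go right; I > G → go right. Place as right child of G.
Insert J: J < O → go left; J < K → go left; J > C → go right; J > G → go right; J > I → go right. Place as right child of I.
Insert N: N < O → go left; N > K → go right. Place as right child of K.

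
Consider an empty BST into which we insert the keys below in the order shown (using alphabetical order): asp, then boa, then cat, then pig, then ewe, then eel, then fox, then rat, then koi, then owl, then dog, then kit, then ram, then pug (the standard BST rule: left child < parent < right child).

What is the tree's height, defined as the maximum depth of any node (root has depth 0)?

Insert asp: tree is empty, so asp becomes the root.
Insert boa: boa > asp → go right. Place as right child of asp.
Insert cat: cat > asp → go right; cat > boa → go right. Place as right child of boa.
Insert pig: pig > asp → go right; pig > boa → go right; pig > cat → go right. Place as right child of cat.
Insert ewe: ewe > asp → go right; ewe > boa → go right; ewe > cat → go right; ewe < pig → go left. Place as left child of pig.
Insert eel: eel > asp → go right; eel > boa → go right; eel > cat → go right; eel < pig → go left; eel < ewe → go left. Place as left child of ewe.
Insert fox: fox > asp → go right; fox > boa → go right; fox > cat → go right; fox < pig → go left; fox > ewe → go right. Place as right child of ewe.
Insert rat: rat > asp → go right; rat > boa → go right; rat > cat → go right; rat > pig → go right. Place as right child of pig.
Insert koi: koi > asp → go right; koi > boa → go right; koi > cat → go right; koi < pig → go left; koi > ewe → go right; koi > fox → go right. Place as right child of fox.
Insert owl: owl > asp → go right; owl > boa → go right; owl > cat → go right; owl < pig → go left; owl > ewe → go right; owl > fox → go right; owl > koi → go right. Place as right child of koi.
Insert dog: dog > asp → go right; dog > boa → go right; dog > cat → go right; dog < pig → go left; dog < ewe → go left; dog < eel → go left. Place as left child of eel.
Insert kit: kit > asp → go right; kit > boa → go right; kit > cat → go right; kit < pig → go left; kit > ewe → go right; kit > fox → go right; kit < koi → go left. Place as left child of koi.
Insert ram: ram > asp → go right; ram > boa → go right; ram > cat → go right; ram > pig → go right; ram < rat → go left. Place as left child of rat.
Insert pug: pug > asp → go right; pug > boa → go right; pug > cat → go right; pug > pig → go right; pug < rat → go left; pug < ram → go left. Place as left child of ram.

The deepest node is owl at depth 7.

7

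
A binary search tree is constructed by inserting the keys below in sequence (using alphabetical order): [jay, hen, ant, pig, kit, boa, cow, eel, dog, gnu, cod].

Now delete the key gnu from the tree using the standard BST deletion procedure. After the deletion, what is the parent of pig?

Insert jay: tree is empty, so jay becomes the root.
Insert hen: hen < jay → go left. Place as left child of jay.
Insert ant: ant < jay → go left; ant < hen → go left. Place as left child of hen.
Insert pig: pig > jay → go right. Place as right child of jay.
Insert kit: kit > jay → go right; kit < pig → go left. Place as left child of pig.
Insert boa: boa < jay → go left; boa < hen → go left; boa > ant → go right. Place as right child of ant.
Insert cow: cow < jay → go left; cow < hen → go left; cow > ant → go right; cow > boa → go right. Place as right child of boa.
Insert eel: eel < jay → go left; eel < hen → go left; eel > ant → go right; eel > boa → go right; eel > cow → go right. Place as right child of cow.
Insert dog: dog < jay → go left; dog < hen → go left; dog > ant → go right; dog > boa → go right; dog > cow → go right; dog < eel → go left. Place as left child of eel.
Insert gnu: gnu < jay → go left; gnu < hen → go left; gnu > ant → go right; gnu > boa → go right; gnu > cow → go right; gnu > eel → go right. Place as right child of eel.
Insert cod: cod < jay → go left; cod < hen → go left; cod > ant → go right; cod > boa → go right; cod < cow → go left. Place as left child of cow.

Delete gnu (at most one child — splice it out).
After deletion, pig's parent is jay.

jay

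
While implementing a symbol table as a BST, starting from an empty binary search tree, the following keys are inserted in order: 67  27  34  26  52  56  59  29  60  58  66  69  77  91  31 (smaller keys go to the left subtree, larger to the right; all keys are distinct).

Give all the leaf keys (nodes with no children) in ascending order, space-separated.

67: root
27: left child of 67 (depth 1)
34: right child of 27 (depth 2)
26: left child of 27 (depth 2)
52: right child of 34 (depth 3)
56: right child of 52 (depth 4)
59: right child of 56 (depth 5)
29: left child of 34 (depth 3)
60: right child of 59 (depth 6)
58: left child of 59 (depth 6)
66: right child of 60 (depth 7)
69: right child of 67 (depth 1)
77: right child of 69 (depth 2)
91: right child of 77 (depth 3)
31: right child of 29 (depth 4)

26 31 58 66 91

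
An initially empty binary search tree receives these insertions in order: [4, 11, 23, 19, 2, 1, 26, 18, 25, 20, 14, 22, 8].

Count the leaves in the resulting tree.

5

Insert 4: tree is empty, so 4 becomes the root.
Insert 11: 11 > 4 → go right. Place as right child of 4.
Insert 23: 23 > 4 → go right; 23 > 11 → go right. Place as right child of 11.
Insert 19: 19 > 4 → go right; 19 > 11 → go right; 19 < 23 → go left. Place as left child of 23.
Insert 2: 2 < 4 → go left. Place as left child of 4.
Insert 1: 1 < 4 → go left; 1 < 2 → go left. Place as left child of 2.
Insert 26: 26 > 4 → go right; 26 > 11 → go right; 26 > 23 → go right. Place as right child of 23.
Insert 18: 18 > 4 → go right; 18 > 11 → go right; 18 < 23 → go left; 18 < 19 → go left. Place as left child of 19.
Insert 25: 25 > 4 → go right; 25 > 11 → go right; 25 > 23 → go right; 25 < 26 → go left. Place as left child of 26.
Insert 20: 20 > 4 → go right; 20 > 11 → go right; 20 < 23 → go left; 20 > 19 → go right. Place as right child of 19.
Insert 14: 14 > 4 → go right; 14 > 11 → go right; 14 < 23 → go left; 14 < 19 → go left; 14 < 18 → go left. Place as left child of 18.
Insert 22: 22 > 4 → go right; 22 > 11 → go right; 22 < 23 → go left; 22 > 19 → go right; 22 > 20 → go right. Place as right child of 20.
Insert 8: 8 > 4 → go right; 8 < 11 → go left. Place as left child of 11.

Leaves: 1, 8, 14, 22, 25 — 5 in total.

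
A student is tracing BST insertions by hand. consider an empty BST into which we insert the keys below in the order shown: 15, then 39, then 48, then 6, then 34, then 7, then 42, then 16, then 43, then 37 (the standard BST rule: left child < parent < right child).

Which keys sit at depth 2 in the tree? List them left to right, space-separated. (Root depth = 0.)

Insert 15: tree is empty, so 15 becomes the root.
Insert 39: 39 > 15 → go right. Place as right child of 15.
Insert 48: 48 > 15 → go right; 48 > 39 → go right. Place as right child of 39.
Insert 6: 6 < 15 → go left. Place as left child of 15.
Insert 34: 34 > 15 → go right; 34 < 39 → go left. Place as left child of 39.
Insert 7: 7 < 15 → go left; 7 > 6 → go right. Place as right child of 6.
Insert 42: 42 > 15 → go right; 42 > 39 → go right; 42 < 48 → go left. Place as left child of 48.
Insert 16: 16 > 15 → go right; 16 < 39 → go left; 16 < 34 → go left. Place as left child of 34.
Insert 43: 43 > 15 → go right; 43 > 39 → go right; 43 < 48 → go left; 43 > 42 → go right. Place as right child of 42.
Insert 37: 37 > 15 → go right; 37 < 39 → go left; 37 > 34 → go right. Place as right child of 34.

7 34 48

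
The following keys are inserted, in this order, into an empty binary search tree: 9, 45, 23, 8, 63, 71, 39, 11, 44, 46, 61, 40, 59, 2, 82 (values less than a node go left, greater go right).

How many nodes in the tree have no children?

Insert 9: tree is empty, so 9 becomes the root.
Insert 45: 45 > 9 → go right. Place as right child of 9.
Insert 23: 23 > 9 → go right; 23 < 45 → go left. Place as left child of 45.
Insert 8: 8 < 9 → go left. Place as left child of 9.
Insert 63: 63 > 9 → go right; 63 > 45 → go right. Place as right child of 45.
Insert 71: 71 > 9 → go right; 71 > 45 → go right; 71 > 63 → go right. Place as right child of 63.
Insert 39: 39 > 9 → go right; 39 < 45 → go left; 39 > 23 → go right. Place as right child of 23.
Insert 11: 11 > 9 → go right; 11 < 45 → go left; 11 < 23 → go left. Place as left child of 23.
Insert 44: 44 > 9 → go right; 44 < 45 → go left; 44 > 23 → go right; 44 > 39 → go right. Place as right child of 39.
Insert 46: 46 > 9 → go right; 46 > 45 → go right; 46 < 63 → go left. Place as left child of 63.
Insert 61: 61 > 9 → go right; 61 > 45 → go right; 61 < 63 → go left; 61 > 46 → go right. Place as right child of 46.
Insert 40: 40 > 9 → go right; 40 < 45 → go left; 40 > 23 → go right; 40 > 39 → go right; 40 < 44 → go left. Place as left child of 44.
Insert 59: 59 > 9 → go right; 59 > 45 → go right; 59 < 63 → go left; 59 > 46 → go right; 59 < 61 → go left. Place as left child of 61.
Insert 2: 2 < 9 → go left; 2 < 8 → go left. Place as left child of 8.
Insert 82: 82 > 9 → go right; 82 > 45 → go right; 82 > 63 → go right; 82 > 71 → go right. Place as right child of 71.

Leaves: 2, 11, 40, 59, 82 — 5 in total.

5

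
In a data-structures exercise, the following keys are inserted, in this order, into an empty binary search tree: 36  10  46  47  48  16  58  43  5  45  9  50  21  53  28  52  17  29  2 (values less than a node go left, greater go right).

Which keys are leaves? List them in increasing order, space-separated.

Insert 36: tree is empty, so 36 becomes the root.
Insert 10: 10 < 36 → go left. Place as left child of 36.
Insert 46: 46 > 36 → go right. Place as right child of 36.
Insert 47: 47 > 36 → go right; 47 > 46 → go right. Place as right child of 46.
Insert 48: 48 > 36 → go right; 48 > 46 → go right; 48 > 47 → go right. Place as right child of 47.
Insert 16: 16 < 36 → go left; 16 > 10 → go right. Place as right child of 10.
Insert 58: 58 > 36 → go right; 58 > 46 → go right; 58 > 47 → go right; 58 > 48 → go right. Place as right child of 48.
Insert 43: 43 > 36 → go right; 43 < 46 → go left. Place as left child of 46.
Insert 5: 5 < 36 → go left; 5 < 10 → go left. Place as left child of 10.
Insert 45: 45 > 36 → go right; 45 < 46 → go left; 45 > 43 → go right. Place as right child of 43.
Insert 9: 9 < 36 → go left; 9 < 10 → go left; 9 > 5 → go right. Place as right child of 5.
Insert 50: 50 > 36 → go right; 50 > 46 → go right; 50 > 47 → go right; 50 > 48 → go right; 50 < 58 → go left. Place as left child of 58.
Insert 21: 21 < 36 → go left; 21 > 10 → go right; 21 > 16 → go right. Place as right child of 16.
Insert 53: 53 > 36 → go right; 53 > 46 → go right; 53 > 47 → go right; 53 > 48 → go right; 53 < 58 → go left; 53 > 50 → go right. Place as right child of 50.
Insert 28: 28 < 36 → go left; 28 > 10 → go right; 28 > 16 → go right; 28 > 21 → go right. Place as right child of 21.
Insert 52: 52 > 36 → go right; 52 > 46 → go right; 52 > 47 → go right; 52 > 48 → go right; 52 < 58 → go left; 52 > 50 → go right; 52 < 53 → go left. Place as left child of 53.
Insert 17: 17 < 36 → go left; 17 > 10 → go right; 17 > 16 → go right; 17 < 21 → go left. Place as left child of 21.
Insert 29: 29 < 36 → go left; 29 > 10 → go right; 29 > 16 → go right; 29 > 21 → go right; 29 > 28 → go right. Place as right child of 28.
Insert 2: 2 < 36 → go left; 2 < 10 → go left; 2 < 5 → go left. Place as left child of 5.

2 9 17 29 45 52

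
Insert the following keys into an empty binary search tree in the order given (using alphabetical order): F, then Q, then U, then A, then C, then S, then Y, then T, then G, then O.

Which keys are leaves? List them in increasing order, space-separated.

C O T Y

Insert F: tree is empty, so F becomes the root.
Insert Q: Q > F → go right. Place as right child of F.
Insert U: U > F → go right; U > Q → go right. Place as right child of Q.
Insert A: A < F → go left. Place as left child of F.
Insert C: C < F → go left; C > A → go right. Place as right child of A.
Insert S: S > F → go right; S > Q → go right; S < U → go left. Place as left child of U.
Insert Y: Y > F → go right; Y > Q → go right; Y > U → go right. Place as right child of U.
Insert T: T > F → go right; T > Q → go right; T < U → go left; T > S → go right. Place as right child of S.
Insert G: G > F → go right; G < Q → go left. Place as left child of Q.
Insert O: O > F → go right; O < Q → go left; O > G → go right. Place as right child of G.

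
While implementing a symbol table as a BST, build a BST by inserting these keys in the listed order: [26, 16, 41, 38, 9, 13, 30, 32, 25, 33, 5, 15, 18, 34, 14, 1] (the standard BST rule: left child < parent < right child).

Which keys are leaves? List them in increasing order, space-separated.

Resulting structure (node: left, right):
  26: L=16, R=41
  16: L=9, R=25
  41: L=38, R=–
  38: L=30, R=–
  9: L=5, R=13
  13: L=–, R=15
  30: L=–, R=32
  32: L=–, R=33
  25: L=18, R=–
  33: L=–, R=34
  5: L=1, R=–
  15: L=14, R=–
  18: L=–, R=–
  34: L=–, R=–
  14: L=–, R=–
  1: L=–, R=–

1 14 18 34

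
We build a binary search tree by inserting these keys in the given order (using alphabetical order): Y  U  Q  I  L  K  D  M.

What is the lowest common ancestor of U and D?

U

Insert Y: tree is empty, so Y becomes the root.
Insert U: U < Y → go left. Place as left child of Y.
Insert Q: Q < Y → go left; Q < U → go left. Place as left child of U.
Insert I: I < Y → go left; I < U → go left; I < Q → go left. Place as left child of Q.
Insert L: L < Y → go left; L < U → go left; L < Q → go left; L > I → go right. Place as right child of I.
Insert K: K < Y → go left; K < U → go left; K < Q → go left; K > I → go right; K < L → go left. Place as left child of L.
Insert D: D < Y → go left; D < U → go left; D < Q → go left; D < I → go left. Place as left child of I.
Insert M: M < Y → go left; M < U → go left; M < Q → go left; M > I → go right; M > L → go right. Place as right child of L.

Path to U: Y → U
Path to D: Y → U → Q → I → D
U lies on both paths and is an ancestor of the other node.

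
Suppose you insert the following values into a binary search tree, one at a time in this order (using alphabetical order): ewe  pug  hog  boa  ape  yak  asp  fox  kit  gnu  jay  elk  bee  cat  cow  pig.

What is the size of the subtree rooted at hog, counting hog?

6

Insert ewe: tree is empty, so ewe becomes the root.
Insert pug: pug > ewe → go right. Place as right child of ewe.
Insert hog: hog > ewe → go right; hog < pug → go left. Place as left child of pug.
Insert boa: boa < ewe → go left. Place as left child of ewe.
Insert ape: ape < ewe → go left; ape < boa → go left. Place as left child of boa.
Insert yak: yak > ewe → go right; yak > pug → go right. Place as right child of pug.
Insert asp: asp < ewe → go left; asp < boa → go left; asp > ape → go right. Place as right child of ape.
Insert fox: fox > ewe → go right; fox < pug → go left; fox < hog → go left. Place as left child of hog.
Insert kit: kit > ewe → go right; kit < pug → go left; kit > hog → go right. Place as right child of hog.
Insert gnu: gnu > ewe → go right; gnu < pug → go left; gnu < hog → go left; gnu > fox → go right. Place as right child of fox.
Insert jay: jay > ewe → go right; jay < pug → go left; jay > hog → go right; jay < kit → go left. Place as left child of kit.
Insert elk: elk < ewe → go left; elk > boa → go right. Place as right child of boa.
Insert bee: bee < ewe → go left; bee < boa → go left; bee > ape → go right; bee > asp → go right. Place as right child of asp.
Insert cat: cat < ewe → go left; cat > boa → go right; cat < elk → go left. Place as left child of elk.
Insert cow: cow < ewe → go left; cow > boa → go right; cow < elk → go left; cow > cat → go right. Place as right child of cat.
Insert pig: pig > ewe → go right; pig < pug → go left; pig > hog → go right; pig > kit → go right. Place as right child of kit.

Subtree rooted at hog contains: hog, fox, gnu, kit, jay, pig — 6 nodes.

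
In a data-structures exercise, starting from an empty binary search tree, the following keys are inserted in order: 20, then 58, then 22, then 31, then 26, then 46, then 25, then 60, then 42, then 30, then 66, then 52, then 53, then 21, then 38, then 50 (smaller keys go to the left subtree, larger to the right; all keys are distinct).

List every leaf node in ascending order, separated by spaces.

21 25 30 38 50 53 66

Resulting structure (node: left, right):
  20: L=–, R=58
  58: L=22, R=60
  22: L=21, R=31
  31: L=26, R=46
  26: L=25, R=30
  46: L=42, R=52
  25: L=–, R=–
  60: L=–, R=66
  42: L=38, R=–
  30: L=–, R=–
  66: L=–, R=–
  52: L=50, R=53
  53: L=–, R=–
  21: L=–, R=–
  38: L=–, R=–
  50: L=–, R=–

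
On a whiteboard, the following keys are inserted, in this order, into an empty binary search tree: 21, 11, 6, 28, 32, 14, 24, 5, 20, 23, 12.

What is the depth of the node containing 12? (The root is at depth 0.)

3

Insert 21: tree is empty, so 21 becomes the root.
Insert 11: 11 < 21 → go left. Place as left child of 21.
Insert 6: 6 < 21 → go left; 6 < 11 → go left. Place as left child of 11.
Insert 28: 28 > 21 → go right. Place as right child of 21.
Insert 32: 32 > 21 → go right; 32 > 28 → go right. Place as right child of 28.
Insert 14: 14 < 21 → go left; 14 > 11 → go right. Place as right child of 11.
Insert 24: 24 > 21 → go right; 24 < 28 → go left. Place as left child of 28.
Insert 5: 5 < 21 → go left; 5 < 11 → go left; 5 < 6 → go left. Place as left child of 6.
Insert 20: 20 < 21 → go left; 20 > 11 → go right; 20 > 14 → go right. Place as right child of 14.
Insert 23: 23 > 21 → go right; 23 < 28 → go left; 23 < 24 → go left. Place as left child of 24.
Insert 12: 12 < 21 → go left; 12 > 11 → go right; 12 < 14 → go left. Place as left child of 14.

Path to 12: 21 → 11 → 14 → 12, which is 3 edges.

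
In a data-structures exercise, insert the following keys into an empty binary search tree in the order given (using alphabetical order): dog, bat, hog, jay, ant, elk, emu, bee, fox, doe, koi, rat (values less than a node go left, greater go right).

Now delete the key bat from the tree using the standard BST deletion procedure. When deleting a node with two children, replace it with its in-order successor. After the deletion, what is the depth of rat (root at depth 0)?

Insert dog: tree is empty, so dog becomes the root.
Insert bat: bat < dog → go left. Place as left child of dog.
Insert hog: hog > dog → go right. Place as right child of dog.
Insert jay: jay > dog → go right; jay > hog → go right. Place as right child of hog.
Insert ant: ant < dog → go left; ant < bat → go left. Place as left child of bat.
Insert elk: elk > dog → go right; elk < hog → go left. Place as left child of hog.
Insert emu: emu > dog → go right; emu < hog → go left; emu > elk → go right. Place as right child of elk.
Insert bee: bee < dog → go left; bee > bat → go right. Place as right child of bat.
Insert fox: fox > dog → go right; fox < hog → go left; fox > elk → go right; fox > emu → go right. Place as right child of emu.
Insert doe: doe < dog → go left; doe > bat → go right; doe > bee → go right. Place as right child of bee.
Insert koi: koi > dog → go right; koi > hog → go right; koi > jay → go right. Place as right child of jay.
Insert rat: rat > dog → go right; rat > hog → go right; rat > jay → go right; rat > koi → go right. Place as right child of koi.

Delete bat (two children — replace with in-order successor).
After deletion, path to rat: dog → hog → jay → koi → rat.

4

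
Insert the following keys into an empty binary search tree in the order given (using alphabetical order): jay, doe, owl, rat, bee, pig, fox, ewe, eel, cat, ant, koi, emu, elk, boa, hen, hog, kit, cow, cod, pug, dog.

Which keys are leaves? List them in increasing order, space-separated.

Resulting structure (node: left, right):
  jay: L=doe, R=owl
  doe: L=bee, R=fox
  owl: L=koi, R=rat
  rat: L=pig, R=–
  bee: L=ant, R=cat
  pig: L=–, R=pug
  fox: L=ewe, R=hen
  ewe: L=eel, R=–
  eel: L=dog, R=emu
  cat: L=boa, R=cow
  ant: L=–, R=–
  koi: L=kit, R=–
  emu: L=elk, R=–
  elk: L=–, R=–
  boa: L=–, R=–
  hen: L=–, R=hog
  hog: L=–, R=–
  kit: L=–, R=–
  cow: L=cod, R=–
  cod: L=–, R=–
  pug: L=–, R=–
  dog: L=–, R=–

ant boa cod dog elk hog kit pug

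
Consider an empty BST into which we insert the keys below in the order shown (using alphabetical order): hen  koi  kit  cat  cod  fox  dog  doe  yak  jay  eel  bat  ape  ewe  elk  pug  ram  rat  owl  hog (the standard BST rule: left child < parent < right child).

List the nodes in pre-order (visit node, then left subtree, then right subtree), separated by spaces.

hen: root
koi: right child of hen (depth 1)
kit: left child of koi (depth 2)
cat: left child of hen (depth 1)
cod: right child of cat (depth 2)
fox: right child of cod (depth 3)
dog: left child of fox (depth 4)
doe: left child of dog (depth 5)
yak: right child of koi (depth 2)
jay: left child of kit (depth 3)
eel: right child of dog (depth 5)
bat: left child of cat (depth 2)
ape: left child of bat (depth 3)
ewe: right child of eel (depth 6)
elk: left child of ewe (depth 7)
pug: left child of yak (depth 3)
ram: right child of pug (depth 4)
rat: right child of ram (depth 5)
owl: left child of pug (depth 4)
hog: left child of jay (depth 4)

hen cat bat ape cod fox dog doe eel ewe elk koi kit jay hog yak pug owl ram rat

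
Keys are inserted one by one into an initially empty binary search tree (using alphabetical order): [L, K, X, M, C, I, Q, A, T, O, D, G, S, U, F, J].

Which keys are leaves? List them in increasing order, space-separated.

A F J O S U

L: root
K: left child of L (depth 1)
X: right child of L (depth 1)
M: left child of X (depth 2)
C: left child of K (depth 2)
I: right child of C (depth 3)
Q: right child of M (depth 3)
A: left child of C (depth 3)
T: right child of Q (depth 4)
O: left child of Q (depth 4)
D: left child of I (depth 4)
G: right child of D (depth 5)
S: left child of T (depth 5)
U: right child of T (depth 5)
F: left child of G (depth 6)
J: right child of I (depth 4)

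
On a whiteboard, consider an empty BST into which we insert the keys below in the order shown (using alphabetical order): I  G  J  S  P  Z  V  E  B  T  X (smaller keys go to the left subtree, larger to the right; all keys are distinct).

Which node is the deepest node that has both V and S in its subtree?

I: root
G: left child of I (depth 1)
J: right child of I (depth 1)
S: right child of J (depth 2)
P: left child of S (depth 3)
Z: right child of S (depth 3)
V: left child of Z (depth 4)
E: left child of G (depth 2)
B: left child of E (depth 3)
T: left child of V (depth 5)
X: right child of V (depth 5)

Path to V: I → J → S → Z → V
Path to S: I → J → S
S lies on both paths and is an ancestor of the other node.

S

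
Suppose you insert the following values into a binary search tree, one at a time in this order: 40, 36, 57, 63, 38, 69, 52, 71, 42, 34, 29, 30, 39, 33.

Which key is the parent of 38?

40: root
36: left child of 40 (depth 1)
57: right child of 40 (depth 1)
63: right child of 57 (depth 2)
38: right child of 36 (depth 2)
69: right child of 63 (depth 3)
52: left child of 57 (depth 2)
71: right child of 69 (depth 4)
42: left child of 52 (depth 3)
34: left child of 36 (depth 2)
29: left child of 34 (depth 3)
30: right child of 29 (depth 4)
39: right child of 38 (depth 3)
33: right child of 30 (depth 5)

36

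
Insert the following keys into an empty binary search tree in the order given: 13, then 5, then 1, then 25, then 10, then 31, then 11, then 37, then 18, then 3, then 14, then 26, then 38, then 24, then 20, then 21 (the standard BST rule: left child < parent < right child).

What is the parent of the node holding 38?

37

13: root
5: left child of 13 (depth 1)
1: left child of 5 (depth 2)
25: right child of 13 (depth 1)
10: right child of 5 (depth 2)
31: right child of 25 (depth 2)
11: right child of 10 (depth 3)
37: right child of 31 (depth 3)
18: left child of 25 (depth 2)
3: right child of 1 (depth 3)
14: left child of 18 (depth 3)
26: left child of 31 (depth 3)
38: right child of 37 (depth 4)
24: right child of 18 (depth 3)
20: left child of 24 (depth 4)
21: right child of 20 (depth 5)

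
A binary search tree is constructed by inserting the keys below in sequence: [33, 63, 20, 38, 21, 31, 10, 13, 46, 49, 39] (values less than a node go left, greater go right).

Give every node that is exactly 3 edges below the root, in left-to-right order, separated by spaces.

33: root
63: right child of 33 (depth 1)
20: left child of 33 (depth 1)
38: left child of 63 (depth 2)
21: right child of 20 (depth 2)
31: right child of 21 (depth 3)
10: left child of 20 (depth 2)
13: right child of 10 (depth 3)
46: right child of 38 (depth 3)
49: right child of 46 (depth 4)
39: left child of 46 (depth 4)

13 31 46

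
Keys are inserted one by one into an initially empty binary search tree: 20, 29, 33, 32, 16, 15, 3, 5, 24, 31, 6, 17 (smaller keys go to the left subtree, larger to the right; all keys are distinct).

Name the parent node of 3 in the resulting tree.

15

Insert 20: tree is empty, so 20 becomes the root.
Insert 29: 29 > 20 → go right. Place as right child of 20.
Insert 33: 33 > 20 → go right; 33 > 29 → go right. Place as right child of 29.
Insert 32: 32 > 20 → go right; 32 > 29 → go right; 32 < 33 → go left. Place as left child of 33.
Insert 16: 16 < 20 → go left. Place as left child of 20.
Insert 15: 15 < 20 → go left; 15 < 16 → go left. Place as left child of 16.
Insert 3: 3 < 20 → go left; 3 < 16 → go left; 3 < 15 → go left. Place as left child of 15.
Insert 5: 5 < 20 → go left; 5 < 16 → go left; 5 < 15 → go left; 5 > 3 → go right. Place as right child of 3.
Insert 24: 24 > 20 → go right; 24 < 29 → go left. Place as left child of 29.
Insert 31: 31 > 20 → go right; 31 > 29 → go right; 31 < 33 → go left; 31 < 32 → go left. Place as left child of 32.
Insert 6: 6 < 20 → go left; 6 < 16 → go left; 6 < 15 → go left; 6 > 3 → go right; 6 > 5 → go right. Place as right child of 5.
Insert 17: 17 < 20 → go left; 17 > 16 → go right. Place as right child of 16.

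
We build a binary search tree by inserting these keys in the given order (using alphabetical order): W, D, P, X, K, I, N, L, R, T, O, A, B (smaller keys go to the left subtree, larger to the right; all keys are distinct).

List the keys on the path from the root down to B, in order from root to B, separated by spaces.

W: root
D: left child of W (depth 1)
P: right child of D (depth 2)
X: right child of W (depth 1)
K: left child of P (depth 3)
I: left child of K (depth 4)
N: right child of K (depth 4)
L: left child of N (depth 5)
R: right child of P (depth 3)
T: right child of R (depth 4)
O: right child of N (depth 5)
A: left child of D (depth 2)
B: right child of A (depth 3)

W D A B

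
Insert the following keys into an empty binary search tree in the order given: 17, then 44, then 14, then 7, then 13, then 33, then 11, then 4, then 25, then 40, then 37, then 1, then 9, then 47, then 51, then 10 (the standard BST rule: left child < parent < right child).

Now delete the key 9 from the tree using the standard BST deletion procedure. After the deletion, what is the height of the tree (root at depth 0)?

5

17: root
44: right child of 17 (depth 1)
14: left child of 17 (depth 1)
7: left child of 14 (depth 2)
13: right child of 7 (depth 3)
33: left child of 44 (depth 2)
11: left child of 13 (depth 4)
4: left child of 7 (depth 3)
25: left child of 33 (depth 3)
40: right child of 33 (depth 3)
37: left child of 40 (depth 4)
1: left child of 4 (depth 4)
9: left child of 11 (depth 5)
47: right child of 44 (depth 2)
51: right child of 47 (depth 3)
10: right child of 9 (depth 6)

Delete 9 (at most one child — splice it out).
After deletion, deepest node is 10 at depth 5.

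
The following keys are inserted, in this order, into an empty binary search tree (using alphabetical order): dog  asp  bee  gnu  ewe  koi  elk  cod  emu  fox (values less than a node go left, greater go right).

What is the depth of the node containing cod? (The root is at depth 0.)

3

dog: root
asp: left child of dog (depth 1)
bee: right child of asp (depth 2)
gnu: right child of dog (depth 1)
ewe: left child of gnu (depth 2)
koi: right child of gnu (depth 2)
elk: left child of ewe (depth 3)
cod: right child of bee (depth 3)
emu: right child of elk (depth 4)
fox: right child of ewe (depth 3)

Path to cod: dog → asp → bee → cod, which is 3 edges.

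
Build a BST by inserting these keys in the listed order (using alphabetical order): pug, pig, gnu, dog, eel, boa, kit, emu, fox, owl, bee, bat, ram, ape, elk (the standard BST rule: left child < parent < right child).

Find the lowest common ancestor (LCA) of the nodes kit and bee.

pug: root
pig: left child of pug (depth 1)
gnu: left child of pig (depth 2)
dog: left child of gnu (depth 3)
eel: right child of dog (depth 4)
boa: left child of dog (depth 4)
kit: right child of gnu (depth 3)
emu: right child of eel (depth 5)
fox: right child of emu (depth 6)
owl: right child of kit (depth 4)
bee: left child of boa (depth 5)
bat: left child of bee (depth 6)
ram: right child of pug (depth 1)
ape: left child of bat (depth 7)
elk: left child of emu (depth 6)

Path to kit: pug → pig → gnu → kit
Path to bee: pug → pig → gnu → dog → boa → bee
The paths share a prefix ending at gnu, then split left and right.

gnu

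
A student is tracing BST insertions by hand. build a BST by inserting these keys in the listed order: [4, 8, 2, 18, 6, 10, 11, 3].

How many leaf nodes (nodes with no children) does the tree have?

3

4: root
8: right child of 4 (depth 1)
2: left child of 4 (depth 1)
18: right child of 8 (depth 2)
6: left child of 8 (depth 2)
10: left child of 18 (depth 3)
11: right child of 10 (depth 4)
3: right child of 2 (depth 2)

Leaves: 3, 6, 11 — 3 in total.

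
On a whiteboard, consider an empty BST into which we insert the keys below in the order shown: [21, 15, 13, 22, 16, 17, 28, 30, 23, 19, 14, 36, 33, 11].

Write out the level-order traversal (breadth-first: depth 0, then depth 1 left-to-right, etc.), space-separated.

Insert 21: tree is empty, so 21 becomes the root.
Insert 15: 15 < 21 → go left. Place as left child of 21.
Insert 13: 13 < 21 → go left; 13 < 15 → go left. Place as left child of 15.
Insert 22: 22 > 21 → go right. Place as right child of 21.
Insert 16: 16 < 21 → go left; 16 > 15 → go right. Place as right child of 15.
Insert 17: 17 < 21 → go left; 17 > 15 → go right; 17 > 16 → go right. Place as right child of 16.
Insert 28: 28 > 21 → go right; 28 > 22 → go right. Place as right child of 22.
Insert 30: 30 > 21 → go right; 30 > 22 → go right; 30 > 28 → go right. Place as right child of 28.
Insert 23: 23 > 21 → go right; 23 > 22 → go right; 23 < 28 → go left. Place as left child of 28.
Insert 19: 19 < 21 → go left; 19 > 15 → go right; 19 > 16 → go right; 19 > 17 → go right. Place as right child of 17.
Insert 14: 14 < 21 → go left; 14 < 15 → go left; 14 > 13 → go right. Place as right child of 13.
Insert 36: 36 > 21 → go right; 36 > 22 → go right; 36 > 28 → go right; 36 > 30 → go right. Place as right child of 30.
Insert 33: 33 > 21 → go right; 33 > 22 → go right; 33 > 28 → go right; 33 > 30 → go right; 33 < 36 → go left. Place as left child of 36.
Insert 11: 11 < 21 → go left; 11 < 15 → go left; 11 < 13 → go left. Place as left child of 13.

21 15 22 13 16 28 11 14 17 23 30 19 36 33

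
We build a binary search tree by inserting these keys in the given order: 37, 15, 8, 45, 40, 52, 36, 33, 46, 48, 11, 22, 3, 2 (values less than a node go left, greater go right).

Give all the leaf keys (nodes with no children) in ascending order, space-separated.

37: root
15: left child of 37 (depth 1)
8: left child of 15 (depth 2)
45: right child of 37 (depth 1)
40: left child of 45 (depth 2)
52: right child of 45 (depth 2)
36: right child of 15 (depth 2)
33: left child of 36 (depth 3)
46: left child of 52 (depth 3)
48: right child of 46 (depth 4)
11: right child of 8 (depth 3)
22: left child of 33 (depth 4)
3: left child of 8 (depth 3)
2: left child of 3 (depth 4)

2 11 22 40 48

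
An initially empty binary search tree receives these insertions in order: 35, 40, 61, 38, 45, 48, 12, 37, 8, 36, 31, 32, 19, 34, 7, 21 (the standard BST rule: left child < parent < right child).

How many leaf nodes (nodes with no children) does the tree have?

35: root
40: right child of 35 (depth 1)
61: right child of 40 (depth 2)
38: left child of 40 (depth 2)
45: left child of 61 (depth 3)
48: right child of 45 (depth 4)
12: left child of 35 (depth 1)
37: left child of 38 (depth 3)
8: left child of 12 (depth 2)
36: left child of 37 (depth 4)
31: right child of 12 (depth 2)
32: right child of 31 (depth 3)
19: left child of 31 (depth 3)
34: right child of 32 (depth 4)
7: left child of 8 (depth 3)
21: right child of 19 (depth 4)

Leaves: 7, 21, 34, 36, 48 — 5 in total.

5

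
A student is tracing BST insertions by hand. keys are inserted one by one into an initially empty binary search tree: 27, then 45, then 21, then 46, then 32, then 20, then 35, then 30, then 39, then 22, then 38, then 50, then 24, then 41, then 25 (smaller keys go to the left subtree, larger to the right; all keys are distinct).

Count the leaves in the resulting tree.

Resulting structure (node: left, right):
  27: L=21, R=45
  45: L=32, R=46
  21: L=20, R=22
  46: L=–, R=50
  32: L=30, R=35
  20: L=–, R=–
  35: L=–, R=39
  30: L=–, R=–
  39: L=38, R=41
  22: L=–, R=24
  38: L=–, R=–
  50: L=–, R=–
  24: L=–, R=25
  41: L=–, R=–
  25: L=–, R=–

Leaves: 20, 25, 30, 38, 41, 50 — 6 in total.

6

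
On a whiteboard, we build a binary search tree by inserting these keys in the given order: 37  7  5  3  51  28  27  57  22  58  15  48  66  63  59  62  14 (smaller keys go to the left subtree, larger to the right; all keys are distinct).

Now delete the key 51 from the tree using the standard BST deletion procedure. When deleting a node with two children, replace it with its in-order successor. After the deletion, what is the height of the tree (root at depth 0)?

6

37: root
7: left child of 37 (depth 1)
5: left child of 7 (depth 2)
3: left child of 5 (depth 3)
51: right child of 37 (depth 1)
28: right child of 7 (depth 2)
27: left child of 28 (depth 3)
57: right child of 51 (depth 2)
22: left child of 27 (depth 4)
58: right child of 57 (depth 3)
15: left child of 22 (depth 5)
48: left child of 51 (depth 2)
66: right child of 58 (depth 4)
63: left child of 66 (depth 5)
59: left child of 63 (depth 6)
62: right child of 59 (depth 7)
14: left child of 15 (depth 6)

Delete 51 (two children — replace with in-order successor).
After deletion, deepest node is 62 at depth 6.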